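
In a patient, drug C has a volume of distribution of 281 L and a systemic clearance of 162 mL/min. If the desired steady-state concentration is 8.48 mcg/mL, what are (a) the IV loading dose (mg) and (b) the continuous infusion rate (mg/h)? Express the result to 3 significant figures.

(a) 2380 mg; (b) 82.4 mg/h

Loading dose = Vd × C = 281.0 × 8.48 = 2383 mg
CL = 162 mL/min = 162 × 0.06 = 9.720 L/h
Maintenance: replace elimination → rate = CL × Css = 9.720 × 8.48 = 82.43 mg/h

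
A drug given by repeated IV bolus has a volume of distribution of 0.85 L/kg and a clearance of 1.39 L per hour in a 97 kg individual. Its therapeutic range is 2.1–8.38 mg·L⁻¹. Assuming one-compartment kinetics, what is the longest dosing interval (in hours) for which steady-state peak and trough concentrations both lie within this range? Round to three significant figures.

Vd(total) = 97 kg × 0.85 L/kg = 82.45 L
k = CL / Vd = 1.390 / 82.45 = 0.01686 h⁻¹
Between IV bolus doses, concentration decays as C = C₀·e^(−kτ), so C_peak/C_trough = e^(kτ).
τ_max = ln(C_peak/C_trough) / k = ln(8.38/2.1) / 0.01686 = 1.384 / 0.01686 = 82.09 h

82.1 h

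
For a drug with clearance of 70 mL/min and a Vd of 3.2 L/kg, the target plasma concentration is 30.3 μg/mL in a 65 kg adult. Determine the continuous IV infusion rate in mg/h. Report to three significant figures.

CL = 70 mL/min × 60/1000 = 4.200 L/h
Infusion rate = CL · Css = 4.200 L/h × 30.3 mg/L = 127.3 mg/h

127 mg/h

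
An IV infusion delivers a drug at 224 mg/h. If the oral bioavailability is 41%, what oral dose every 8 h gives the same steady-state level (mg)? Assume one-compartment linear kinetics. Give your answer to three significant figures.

To maintain the same Css, the systemic dosing rate must be unchanged: F·D/τ = infusion rate.
D = rate × τ / F = 224 × 8 / 0.41 = 4371 mg

4370 mg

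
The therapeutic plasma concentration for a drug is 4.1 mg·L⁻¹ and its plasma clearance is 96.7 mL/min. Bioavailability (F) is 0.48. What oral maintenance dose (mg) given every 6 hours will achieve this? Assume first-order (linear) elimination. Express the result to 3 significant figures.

297 mg

Convert clearance: 96.7 mL/min × 60 min/h ÷ 1000 mL/L = 5.802 L/h
At steady state, dose per interval replaces the amount cleared in that interval: F·D/τ = CL·Css.
D = CL × Css × τ / F = 5.802 × 4.1 × 6 / 0.48 = 297.4 mg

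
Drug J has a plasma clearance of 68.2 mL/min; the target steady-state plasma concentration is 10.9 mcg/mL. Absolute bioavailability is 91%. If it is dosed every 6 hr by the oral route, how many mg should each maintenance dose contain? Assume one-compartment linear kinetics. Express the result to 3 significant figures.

294 mg

CL = 68.2 mL/min × 60/1000 = 4.092 L/h
At steady state, dose per interval replaces the amount cleared in that interval: F·D/τ = CL·Css.
D = CL × Css × τ / F = 4.092 × 10.9 × 6 / 0.91 = 294.1 mg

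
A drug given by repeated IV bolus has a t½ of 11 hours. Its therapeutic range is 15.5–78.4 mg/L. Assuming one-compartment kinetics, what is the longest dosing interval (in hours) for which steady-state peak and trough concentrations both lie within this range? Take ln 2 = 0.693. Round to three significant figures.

25.7 h

k = 0.693 / t½ = 0.693 / 11 = 0.06300 h⁻¹
Between IV bolus doses, concentration decays as C = C₀·e^(−kτ), so C_peak/C_trough = e^(kτ).
τ_max = ln(C_peak/C_trough) / k = ln(78.4/15.5) / 0.06300 = 1.621 / 0.06300 = 25.73 h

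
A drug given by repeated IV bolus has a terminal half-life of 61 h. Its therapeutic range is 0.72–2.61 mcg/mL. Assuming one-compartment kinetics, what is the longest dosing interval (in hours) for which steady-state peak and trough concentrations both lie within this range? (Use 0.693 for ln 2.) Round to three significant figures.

113 h

k = 0.693 / t½ = 0.693 / 61 = 0.01136 h⁻¹
Between IV bolus doses, concentration decays as C = C₀·e^(−kτ), so C_peak/C_trough = e^(kτ).
τ_max = ln(C_peak/C_trough) / k = ln(2.61/0.72) / 0.01136 = 1.288 / 0.01136 = 113.4 h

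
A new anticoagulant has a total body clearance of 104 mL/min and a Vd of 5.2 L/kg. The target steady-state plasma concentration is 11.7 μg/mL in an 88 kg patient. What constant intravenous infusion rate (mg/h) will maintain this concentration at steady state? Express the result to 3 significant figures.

73.0 mg/h

CL = 104 mL/min = 104 × 0.06 = 6.240 L/h
Maintenance depends on clearance, not Vd — rate in must match rate out.
Rate = CL × Css = 6.240 × 11.7 = 73.01 mg/h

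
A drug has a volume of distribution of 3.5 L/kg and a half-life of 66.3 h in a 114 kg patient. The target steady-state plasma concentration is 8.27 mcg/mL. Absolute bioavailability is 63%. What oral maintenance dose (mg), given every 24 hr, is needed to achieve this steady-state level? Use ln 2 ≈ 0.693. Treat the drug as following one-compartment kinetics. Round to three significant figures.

Vd = 3.5 L/kg × 114 kg = 399.0 L
CL = ln 2 · Vd / t½ = 0.693 × 399.0 / 66.3 = 4.171 L/h
D = CL × Css × τ / F = 4.171 × 8.27 × 24 / 0.63 = 1314 mg

1310 mg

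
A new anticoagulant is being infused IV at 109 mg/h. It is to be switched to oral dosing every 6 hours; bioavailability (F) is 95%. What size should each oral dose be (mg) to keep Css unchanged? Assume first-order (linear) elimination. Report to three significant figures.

To maintain the same Css, the systemic dosing rate must be unchanged: F·D/τ = infusion rate.
D = rate × τ / F = 109 × 6 / 0.95 = 688.4 mg

688 mg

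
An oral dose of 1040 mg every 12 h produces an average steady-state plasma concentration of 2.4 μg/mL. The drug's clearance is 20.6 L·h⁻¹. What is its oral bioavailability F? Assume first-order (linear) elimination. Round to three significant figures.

0.570

F·D/τ = CL·Css at steady state → F = CL·Css·τ / D.
F = 20.6 × 2.4 × 12 / 1040 = 0.570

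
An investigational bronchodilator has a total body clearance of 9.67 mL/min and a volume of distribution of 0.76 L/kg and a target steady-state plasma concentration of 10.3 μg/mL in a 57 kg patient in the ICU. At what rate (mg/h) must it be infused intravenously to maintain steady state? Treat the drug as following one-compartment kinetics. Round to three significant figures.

Convert clearance: 9.67 mL/min × 60 min/h ÷ 1000 mL/L = 0.5802 L/h
Vd does not affect the maintenance rate; only clearance governs steady-state input.
R₀ = 0.5802 × 10.3 = 5.976 mg/h

5.98 mg/h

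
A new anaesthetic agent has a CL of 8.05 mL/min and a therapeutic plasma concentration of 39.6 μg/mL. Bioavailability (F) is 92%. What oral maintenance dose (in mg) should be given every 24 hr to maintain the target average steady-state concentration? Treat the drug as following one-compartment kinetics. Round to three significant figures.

CL = 8.05 mL/min × 60/1000 = 0.4830 L/h
D = CL × Css × τ / F = 0.4830 × 39.6 × 24 / 0.92 = 499.0 mg

499 mg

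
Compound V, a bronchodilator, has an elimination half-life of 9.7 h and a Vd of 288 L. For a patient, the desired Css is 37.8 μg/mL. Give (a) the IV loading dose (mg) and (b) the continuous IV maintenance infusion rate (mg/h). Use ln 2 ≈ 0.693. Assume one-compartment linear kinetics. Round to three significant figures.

(a) 10900 mg; (b) 778 mg/h

LD = Vd × C = 288.0 × 37.8 = 10890 mg
CL = 0.693 × Vd / t½ = 0.693 × 288.0 / 9.7 = 20.58 L/h
Infusion rate = CL × Css = 20.58 × 37.8 = 777.9 mg/h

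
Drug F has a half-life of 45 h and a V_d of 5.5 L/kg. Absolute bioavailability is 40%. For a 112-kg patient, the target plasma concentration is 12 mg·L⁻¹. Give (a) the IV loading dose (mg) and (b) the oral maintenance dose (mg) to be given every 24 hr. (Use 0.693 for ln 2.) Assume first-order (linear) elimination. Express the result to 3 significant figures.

Total Vd = 5.5 × 112 = 616.0 L
LD = Vd × C = 616.0 × 12 = 7392 mg
CL = 0.693 × Vd / t½ = 0.693 × 616.0 / 45 = 9.486 L/h
D = CL × Css × τ / F = 9.486 × 12 × 24 / 0.4 = 6830 mg

(a) 7390 mg; (b) 6830 mg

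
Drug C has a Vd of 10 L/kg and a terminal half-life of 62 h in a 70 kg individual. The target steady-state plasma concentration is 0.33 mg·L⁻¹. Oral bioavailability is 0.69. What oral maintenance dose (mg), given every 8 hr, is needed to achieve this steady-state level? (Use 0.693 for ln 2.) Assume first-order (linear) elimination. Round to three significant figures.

29.9 mg

Total Vd = 10 × 70 = 700.0 L
k = 0.693/62 = 0.01118 h⁻¹, so CL = k·Vd = 0.01118 × 700.0 = 7.826 L/h
D = CL × Css × τ / F = 7.826 × 0.33 × 8 / 0.69 = 29.94 mg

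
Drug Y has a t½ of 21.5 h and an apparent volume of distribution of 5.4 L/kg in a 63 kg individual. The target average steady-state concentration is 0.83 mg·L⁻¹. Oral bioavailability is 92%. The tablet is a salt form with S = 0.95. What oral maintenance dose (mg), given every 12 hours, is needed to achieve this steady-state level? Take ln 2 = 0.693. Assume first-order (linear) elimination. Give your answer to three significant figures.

125 mg

Total Vd = 5.4 × 63 = 340.2 L
k = 0.693/21.5 = 0.03223 h⁻¹, so CL = k·Vd = 0.03223 × 340.2 = 10.96 L/h
D = CL × Css × τ / F / S = 10.96 × 0.83 × 12 / 0.92 / 0.95 = 124.9 mg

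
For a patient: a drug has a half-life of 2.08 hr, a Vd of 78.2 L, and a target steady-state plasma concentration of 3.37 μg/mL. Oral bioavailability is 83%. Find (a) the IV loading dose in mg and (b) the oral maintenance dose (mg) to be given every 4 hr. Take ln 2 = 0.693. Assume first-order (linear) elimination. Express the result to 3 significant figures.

LD = Vd × C = 78.20 × 3.37 = 263.5 mg
CL = 0.693 × Vd / t½ = 0.693 × 78.20 / 2.08 = 26.05 L/h
D = CL × Css × τ / F = 26.05 × 3.37 × 4 / 0.83 = 423.1 mg

(a) 264 mg; (b) 423 mg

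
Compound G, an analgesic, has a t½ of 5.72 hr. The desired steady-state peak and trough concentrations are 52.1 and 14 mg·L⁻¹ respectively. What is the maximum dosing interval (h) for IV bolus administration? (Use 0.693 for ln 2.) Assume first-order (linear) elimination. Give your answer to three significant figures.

10.8 h

k = 0.693 / t½ = 0.693 / 5.72 = 0.1212 h⁻¹
Between IV bolus doses, concentration decays as C = C₀·e^(−kτ), so C_peak/C_trough = e^(kτ).
τ_max = ln(C_peak/C_trough) / k = ln(52.1/14) / 0.1212 = 1.314 / 0.1212 = 10.84 h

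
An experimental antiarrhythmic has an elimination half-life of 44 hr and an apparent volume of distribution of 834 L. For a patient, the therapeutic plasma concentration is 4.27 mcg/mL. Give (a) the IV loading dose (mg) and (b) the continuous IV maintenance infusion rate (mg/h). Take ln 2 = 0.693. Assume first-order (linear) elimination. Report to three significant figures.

LD = Vd × C = 834.0 × 4.27 = 3561 mg
CL = 0.693 × Vd / t½ = 0.693 × 834.0 / 44 = 13.14 L/h
Infusion rate = CL × Css = 13.14 × 4.27 = 56.11 mg/h

(a) 3560 mg; (b) 56.1 mg/h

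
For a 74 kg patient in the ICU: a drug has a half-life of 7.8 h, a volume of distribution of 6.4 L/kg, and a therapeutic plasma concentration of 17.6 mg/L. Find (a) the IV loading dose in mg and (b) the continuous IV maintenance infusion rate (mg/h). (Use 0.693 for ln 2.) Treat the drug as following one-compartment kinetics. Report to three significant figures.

(a) 8340 mg; (b) 741 mg/h

Total Vd = 6.4 × 74 = 473.6 L
LD = Vd × C = 473.6 × 17.6 = 8335 mg
CL = 0.693 × Vd / t½ = 0.693 × 473.6 / 7.8 = 42.08 L/h
Infusion rate = CL × Css = 42.08 × 17.6 = 740.6 mg/h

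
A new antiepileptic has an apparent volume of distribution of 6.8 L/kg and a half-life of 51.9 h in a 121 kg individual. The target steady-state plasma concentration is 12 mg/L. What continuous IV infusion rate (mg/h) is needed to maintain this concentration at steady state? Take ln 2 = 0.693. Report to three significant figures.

132 mg/h

Total Vd = 6.8 × 121 = 822.8 L
k = 0.693/51.9 = 0.01335 h⁻¹, so CL = k·Vd = 0.01335 × 822.8 = 10.98 L/h
Infusion rate = CL × Css = 10.98 × 12 = 131.8 mg/h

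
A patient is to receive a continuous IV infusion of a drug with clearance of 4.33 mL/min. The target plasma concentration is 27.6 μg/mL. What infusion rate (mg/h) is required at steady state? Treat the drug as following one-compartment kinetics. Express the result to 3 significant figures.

7.17 mg/h

CL = 4.33 mL/min × 60/1000 = 0.2598 L/h
R₀ = 0.2598 × 27.6 = 7.170 mg/h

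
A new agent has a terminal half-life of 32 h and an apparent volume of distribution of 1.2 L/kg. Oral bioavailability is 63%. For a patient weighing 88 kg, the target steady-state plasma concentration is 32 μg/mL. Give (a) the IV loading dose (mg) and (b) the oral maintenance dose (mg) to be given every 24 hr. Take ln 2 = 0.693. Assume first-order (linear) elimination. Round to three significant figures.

Total Vd = 1.2 × 88 = 105.6 L
LD = Vd × C = 105.6 × 32 = 3379 mg
CL = 0.693 × Vd / t½ = 0.693 × 105.6 / 32 = 2.287 L/h
D = CL × Css × τ / F = 2.287 × 32 × 24 / 0.63 = 2788 mg

(a) 3380 mg; (b) 2790 mg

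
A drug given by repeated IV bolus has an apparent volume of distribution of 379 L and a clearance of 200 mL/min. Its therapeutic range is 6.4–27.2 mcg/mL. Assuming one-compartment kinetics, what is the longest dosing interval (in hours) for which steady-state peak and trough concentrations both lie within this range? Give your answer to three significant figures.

45.7 h

Convert clearance: 200 mL/min × 60 min/h ÷ 1000 mL/L = 12.00 L/h
k = CL / Vd = 12.00 / 379.0 = 0.03166 h⁻¹
Between IV bolus doses, concentration decays as C = C₀·e^(−kτ), so C_peak/C_trough = e^(kτ).
τ_max = ln(C_peak/C_trough) / k = ln(27.2/6.4) / 0.03166 = 1.447 / 0.03166 = 45.70 h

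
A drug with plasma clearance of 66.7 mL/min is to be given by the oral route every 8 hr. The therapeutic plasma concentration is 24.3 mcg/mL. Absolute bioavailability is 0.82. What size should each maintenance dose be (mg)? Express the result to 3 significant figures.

949 mg

Convert clearance: 66.7 mL/min × 60 min/h ÷ 1000 mL/L = 4.002 L/h
At steady state, dose per interval replaces the amount cleared in that interval: F·D/τ = CL·Css.
D = CL × Css × τ / F = 4.002 × 24.3 × 8 / 0.82 = 948.8 mg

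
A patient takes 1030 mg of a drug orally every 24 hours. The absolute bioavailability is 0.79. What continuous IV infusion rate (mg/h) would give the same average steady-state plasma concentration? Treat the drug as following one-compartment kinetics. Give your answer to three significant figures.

33.9 mg/h

Equivalent systemic input: infusion rate = F·D/τ.
Rate = 0.79 × 1030 / 24 = 33.90 mg/h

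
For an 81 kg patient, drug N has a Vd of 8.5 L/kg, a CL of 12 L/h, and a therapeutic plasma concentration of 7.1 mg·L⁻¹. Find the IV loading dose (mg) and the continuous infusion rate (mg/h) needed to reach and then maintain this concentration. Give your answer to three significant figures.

(a) 4890 mg; (b) 85.2 mg/h

Total Vd = 8.5 × 81 = 688.5 L
LD = Vd · C_target = 688.5 × 7.1 = 4888 mg
Maintenance infusion rate = CL × Css = 12.00 × 7.1 = 85.20 mg/h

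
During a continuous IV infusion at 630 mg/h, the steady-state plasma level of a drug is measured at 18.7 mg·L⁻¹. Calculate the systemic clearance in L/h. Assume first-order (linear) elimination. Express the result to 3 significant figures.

33.7 L/h

At steady state, infusion rate = CL × Css, so CL = rate / Css.
CL = 630 / 18.7 = 33.69 L/h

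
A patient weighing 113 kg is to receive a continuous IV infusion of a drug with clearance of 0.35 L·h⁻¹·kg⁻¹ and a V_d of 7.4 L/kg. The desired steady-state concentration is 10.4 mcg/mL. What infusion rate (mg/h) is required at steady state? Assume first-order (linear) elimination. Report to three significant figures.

411 mg/h

CL = 0.35 L·h⁻¹·kg⁻¹ × 113 kg = 39.55 L/h
At steady state, infusion rate equals elimination rate: rate in = CL × Css.
Rate = CL × Css = 39.55 × 10.4 = 411.3 mg/h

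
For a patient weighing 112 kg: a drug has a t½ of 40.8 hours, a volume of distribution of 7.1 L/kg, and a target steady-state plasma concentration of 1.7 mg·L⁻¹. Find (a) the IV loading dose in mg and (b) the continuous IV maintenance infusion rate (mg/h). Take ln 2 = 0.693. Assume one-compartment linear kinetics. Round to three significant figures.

Vd = 7.1 L/kg × 112 kg = 795.2 L
LD = Vd × C = 795.2 × 1.7 = 1352 mg
CL = 0.693 × Vd / t½ = 0.693 × 795.2 / 40.8 = 13.51 L/h
Infusion rate = CL × Css = 13.51 × 1.7 = 22.97 mg/h

(a) 1350 mg; (b) 23.0 mg/h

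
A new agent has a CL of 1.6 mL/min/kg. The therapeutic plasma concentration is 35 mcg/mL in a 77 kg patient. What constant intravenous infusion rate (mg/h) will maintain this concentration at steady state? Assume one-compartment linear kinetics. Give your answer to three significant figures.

259 mg/h

CL = 1.6 mL/min/kg × 77 kg = 123.2 mL/min = 123.2 × 60/1000 = 7.392 L/h
At steady state, infusion rate equals elimination rate: rate in = CL × Css.
Rate = CL × Css = 7.392 × 35 = 258.7 mg/h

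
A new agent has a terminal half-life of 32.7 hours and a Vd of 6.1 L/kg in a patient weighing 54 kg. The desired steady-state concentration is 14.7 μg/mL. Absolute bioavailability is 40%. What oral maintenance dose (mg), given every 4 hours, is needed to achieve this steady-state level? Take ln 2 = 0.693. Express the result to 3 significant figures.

Vd = 6.1 L/kg × 54 kg = 329.4 L
CL = ln 2 · Vd / t½ = 0.693 × 329.4 / 32.7 = 6.981 L/h
D = CL × Css × τ / F = 6.981 × 14.7 × 4 / 0.4 = 1026 mg

1030 mg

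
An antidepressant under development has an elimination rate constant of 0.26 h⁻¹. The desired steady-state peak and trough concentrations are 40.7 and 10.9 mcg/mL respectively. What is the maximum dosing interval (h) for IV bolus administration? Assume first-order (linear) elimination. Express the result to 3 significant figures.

5.07 h

Between IV bolus doses, concentration decays as C = C₀·e^(−kτ), so C_peak/C_trough = e^(kτ).
τ_max = ln(C_peak/C_trough) / k = ln(40.7/10.9) / 0.2600 = 1.317 / 0.2600 = 5.065 h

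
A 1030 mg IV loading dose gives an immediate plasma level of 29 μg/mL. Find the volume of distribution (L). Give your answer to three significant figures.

Immediately after an IV bolus, C₀ = Dose / Vd, so Vd = Dose / C₀.
Vd = 1030 / 29 = 35.52 L

35.5 L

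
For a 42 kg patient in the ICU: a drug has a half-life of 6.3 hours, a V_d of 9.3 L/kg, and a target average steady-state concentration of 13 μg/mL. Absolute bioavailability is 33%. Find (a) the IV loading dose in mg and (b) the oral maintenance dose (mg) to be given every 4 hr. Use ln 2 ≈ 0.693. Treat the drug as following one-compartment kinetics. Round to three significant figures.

Total Vd = 9.3 × 42 = 390.6 L
LD = Vd × C = 390.6 × 13 = 5078 mg
CL = 0.693 × Vd / t½ = 0.693 × 390.6 / 6.3 = 42.97 L/h
D = CL × Css × τ / F = 42.97 × 13 × 4 / 0.33 = 6771 mg

(a) 5080 mg; (b) 6770 mg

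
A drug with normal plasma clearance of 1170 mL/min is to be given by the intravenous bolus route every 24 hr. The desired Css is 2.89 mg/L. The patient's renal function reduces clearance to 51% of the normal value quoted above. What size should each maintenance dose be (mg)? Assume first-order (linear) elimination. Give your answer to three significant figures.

2480 mg

Convert clearance: 1170 mL/min × 60 min/h ÷ 1000 mL/L = 70.20 L/h
Patient clearance = 0.51 × 70.20 = 35.80 L/h
At steady state, dose per interval replaces the amount cleared in that interval: D/τ = CL·Css.
D = CL × Css × τ = 35.80 × 2.89 × 24 = 2483 mg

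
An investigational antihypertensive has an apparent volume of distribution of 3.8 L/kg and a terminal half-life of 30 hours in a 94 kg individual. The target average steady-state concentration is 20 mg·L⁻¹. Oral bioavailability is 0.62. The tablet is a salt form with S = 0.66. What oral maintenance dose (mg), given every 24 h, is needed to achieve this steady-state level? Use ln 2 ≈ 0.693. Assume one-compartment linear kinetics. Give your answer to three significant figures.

9680 mg

Total Vd = 3.8 × 94 = 357.2 L
CL = 0.693 × Vd / t½ = 0.693 × 357.2 / 30 = 8.251 L/h
D = CL × Css × τ / F / S = 8.251 × 20 × 24 / 0.62 / 0.66 = 9679 mg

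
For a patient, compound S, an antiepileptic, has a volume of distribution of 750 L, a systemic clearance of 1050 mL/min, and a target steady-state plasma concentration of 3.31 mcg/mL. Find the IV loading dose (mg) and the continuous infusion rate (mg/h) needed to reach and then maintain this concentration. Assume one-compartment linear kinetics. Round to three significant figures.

Loading: fill Vd to C_target → 750.0 L × 3.31 mg/L = 2483 mg
CL = 1050 mL/min = 1050 × 0.06 = 63.00 L/h
Infusion rate = 63.00 L/h × 3.31 mg/L = 208.5 mg/h

(a) 2480 mg; (b) 209 mg/h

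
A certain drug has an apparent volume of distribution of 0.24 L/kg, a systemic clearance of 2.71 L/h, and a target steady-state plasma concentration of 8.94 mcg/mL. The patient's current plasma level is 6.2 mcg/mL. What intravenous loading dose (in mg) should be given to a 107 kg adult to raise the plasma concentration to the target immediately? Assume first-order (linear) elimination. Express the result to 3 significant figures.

70.4 mg

Vd = 0.24 L/kg × 107 kg = 25.68 L
The loading dose fills Vd to the target concentration.
Concentration deficit ΔC = 8.94 − 6.2 = 2.740 mg/L
LD = Vd × ΔC = 25.68 × 2.740 = 70.36 mg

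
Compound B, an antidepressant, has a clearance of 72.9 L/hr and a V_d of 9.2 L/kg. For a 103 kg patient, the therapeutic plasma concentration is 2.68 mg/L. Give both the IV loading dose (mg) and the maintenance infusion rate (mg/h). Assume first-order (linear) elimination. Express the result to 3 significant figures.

(a) 2540 mg; (b) 195 mg/h

Total Vd = 9.2 × 103 = 947.6 L
LD = Vd · C_target = 947.6 × 2.68 = 2540 mg
Maintenance: replace elimination → rate = CL × Css = 72.90 × 2.68 = 195.4 mg/h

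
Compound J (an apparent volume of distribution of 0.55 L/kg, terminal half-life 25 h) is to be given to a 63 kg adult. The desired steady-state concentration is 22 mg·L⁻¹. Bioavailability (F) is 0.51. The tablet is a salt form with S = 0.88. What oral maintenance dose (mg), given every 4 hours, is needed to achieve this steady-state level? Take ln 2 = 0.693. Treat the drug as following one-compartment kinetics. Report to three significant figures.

Vd = 0.55 L/kg × 63 kg = 34.65 L
CL = ln 2 · Vd / t½ = 0.693 × 34.65 / 25 = 0.9605 L/h
D = CL × Css × τ / F / S = 0.9605 × 22 × 4 / 0.51 / 0.88 = 188.3 mg

188 mg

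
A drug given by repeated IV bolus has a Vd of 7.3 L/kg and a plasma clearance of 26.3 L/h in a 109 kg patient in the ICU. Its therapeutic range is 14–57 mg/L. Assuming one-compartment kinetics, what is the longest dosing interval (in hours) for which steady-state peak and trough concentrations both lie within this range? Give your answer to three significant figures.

42.5 h

Vd(total) = 109 kg × 7.3 L/kg = 795.7 L
k = CL / Vd = 26.30 / 795.7 = 0.03305 h⁻¹
Between IV bolus doses, concentration decays as C = C₀·e^(−kτ), so C_peak/C_trough = e^(kτ).
τ_max = ln(C_peak/C_trough) / k = ln(57/14) / 0.03305 = 1.404 / 0.03305 = 42.48 h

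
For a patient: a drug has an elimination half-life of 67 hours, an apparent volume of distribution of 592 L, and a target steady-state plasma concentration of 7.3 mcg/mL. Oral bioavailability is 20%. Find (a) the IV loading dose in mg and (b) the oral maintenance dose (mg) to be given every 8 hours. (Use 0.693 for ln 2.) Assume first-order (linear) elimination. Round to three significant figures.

LD = Vd × C = 592.0 × 7.3 = 4322 mg
CL = 0.693 × Vd / t½ = 0.693 × 592.0 / 67 = 6.123 L/h
D = CL × Css × τ / F = 6.123 × 7.3 × 8 / 0.2 = 1788 mg

(a) 4320 mg; (b) 1790 mg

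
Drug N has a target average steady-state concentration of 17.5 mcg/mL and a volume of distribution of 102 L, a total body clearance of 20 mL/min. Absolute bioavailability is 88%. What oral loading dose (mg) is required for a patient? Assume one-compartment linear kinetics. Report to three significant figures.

LD = Vd × C / F = 102.0 × 17.50 / 0.88 = 2028 mg

2030 mg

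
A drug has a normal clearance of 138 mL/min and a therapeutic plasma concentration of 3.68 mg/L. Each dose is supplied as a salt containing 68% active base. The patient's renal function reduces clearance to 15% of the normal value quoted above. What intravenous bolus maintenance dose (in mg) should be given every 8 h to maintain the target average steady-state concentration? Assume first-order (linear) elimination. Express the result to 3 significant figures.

CL = 138 mL/min × 60/1000 = 8.280 L/h
Patient clearance = 0.15 × 8.280 = 1.242 L/h
D = CL × Css × τ / S = 1.242 × 3.68 × 8 / 0.68 = 53.77 mg

53.8 mg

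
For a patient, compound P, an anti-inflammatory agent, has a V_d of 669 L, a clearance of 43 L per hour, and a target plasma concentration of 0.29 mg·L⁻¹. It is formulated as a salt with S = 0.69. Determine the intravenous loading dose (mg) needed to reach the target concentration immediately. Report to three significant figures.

LD = Vd × C / S = 669.0 × 0.2900 / 0.69 = 281.2 mg

281 mg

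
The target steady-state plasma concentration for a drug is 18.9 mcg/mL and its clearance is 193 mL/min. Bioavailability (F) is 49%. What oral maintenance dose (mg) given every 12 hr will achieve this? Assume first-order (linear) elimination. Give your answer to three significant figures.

CL = 193 mL/min × 60/1000 = 11.58 L/h
D = CL × Css × τ / F = 11.58 × 18.9 × 12 / 0.49 = 5360 mg

5360 mg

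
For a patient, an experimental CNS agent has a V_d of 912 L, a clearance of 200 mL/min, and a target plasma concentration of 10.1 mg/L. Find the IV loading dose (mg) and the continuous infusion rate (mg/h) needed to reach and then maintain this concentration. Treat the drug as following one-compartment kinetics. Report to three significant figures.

Loading dose = Vd × C = 912.0 × 10.1 = 9211 mg
CL = 200 mL/min = 200 × 0.06 = 12.00 L/h
Maintenance: replace elimination → rate = CL × Css = 12.00 × 10.1 = 121.2 mg/h

(a) 9210 mg; (b) 121 mg/h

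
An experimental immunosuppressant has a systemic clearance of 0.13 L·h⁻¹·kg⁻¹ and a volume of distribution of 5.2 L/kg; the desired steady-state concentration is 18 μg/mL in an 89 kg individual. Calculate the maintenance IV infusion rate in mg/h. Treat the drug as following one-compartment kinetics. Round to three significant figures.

CL = 0.13 L·h⁻¹·kg⁻¹ × 89 kg = 11.57 L/h
Vd does not affect the maintenance rate; only clearance governs steady-state input.
Rate = CL × Css = 11.57 × 18 = 208.3 mg/h

208 mg/h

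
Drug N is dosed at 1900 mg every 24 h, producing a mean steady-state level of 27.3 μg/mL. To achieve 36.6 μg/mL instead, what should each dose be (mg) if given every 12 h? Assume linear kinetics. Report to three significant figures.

1270 mg

For first-order elimination, Css ∝ F·D/(CL·τ); F and CL are unchanged, so Css ∝ D/τ.
D₂ = D₁ × (Css,target / Css,current) × (τ₂/τ₁) = 1900 × (36.6/27.3) × (12/24) = 1274 mg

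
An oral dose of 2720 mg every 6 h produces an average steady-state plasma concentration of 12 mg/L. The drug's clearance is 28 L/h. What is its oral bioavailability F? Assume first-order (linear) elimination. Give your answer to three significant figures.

0.741

F·D/τ = CL·Css at steady state → F = CL·Css·τ / D.
F = 28 × 12 × 6 / 2720 = 0.741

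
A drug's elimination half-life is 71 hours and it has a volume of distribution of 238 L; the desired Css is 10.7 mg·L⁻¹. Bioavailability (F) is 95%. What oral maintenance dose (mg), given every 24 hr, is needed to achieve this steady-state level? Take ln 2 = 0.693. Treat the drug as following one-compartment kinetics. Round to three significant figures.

CL = 0.693 × Vd / t½ = 0.693 × 238.0 / 71 = 2.323 L/h
D = CL × Css × τ / F = 2.323 × 10.7 × 24 / 0.95 = 627.9 mg

628 mg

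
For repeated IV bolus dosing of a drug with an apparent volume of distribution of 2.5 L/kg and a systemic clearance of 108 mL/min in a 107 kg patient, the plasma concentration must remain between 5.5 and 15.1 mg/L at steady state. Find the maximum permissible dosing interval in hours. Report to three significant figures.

41.7 h

Vd = 2.5 L/kg × 107 kg = 267.5 L
Convert clearance: 108 mL/min × 60 min/h ÷ 1000 mL/L = 6.480 L/h
k = CL / Vd = 6.480 / 267.5 = 0.02422 h⁻¹
Between IV bolus doses, concentration decays as C = C₀·e^(−kτ), so C_peak/C_trough = e^(kτ).
τ_max = ln(C_peak/C_trough) / k = ln(15.1/5.5) / 0.02422 = 1.010 / 0.02422 = 41.70 h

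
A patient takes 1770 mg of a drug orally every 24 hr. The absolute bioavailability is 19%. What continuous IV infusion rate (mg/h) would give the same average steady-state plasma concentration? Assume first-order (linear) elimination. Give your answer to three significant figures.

Equivalent systemic input: infusion rate = F·D/τ.
Rate = 0.19 × 1770 / 24 = 14.01 mg/h

14.0 mg/h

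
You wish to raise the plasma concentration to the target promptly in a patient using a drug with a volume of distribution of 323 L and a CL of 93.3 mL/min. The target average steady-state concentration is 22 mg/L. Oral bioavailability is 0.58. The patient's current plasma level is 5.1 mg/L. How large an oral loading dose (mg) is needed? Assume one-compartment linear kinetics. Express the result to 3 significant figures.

LD is governed by Vd — clearance does not enter the loading-dose calculation.
Concentration deficit ΔC = 22 − 5.1 = 16.90 mg/L
LD = Vd × ΔC / F = 323.0 × 16.90 / 0.58 = 9412 mg

9410 mg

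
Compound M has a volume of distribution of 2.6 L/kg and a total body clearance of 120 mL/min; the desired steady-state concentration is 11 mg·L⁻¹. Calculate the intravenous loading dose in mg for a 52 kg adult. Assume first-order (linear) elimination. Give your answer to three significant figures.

1490 mg

Total Vd = 2.6 × 52 = 135.2 L
LD = Vd × C = 135.2 × 11.00 = 1487 mg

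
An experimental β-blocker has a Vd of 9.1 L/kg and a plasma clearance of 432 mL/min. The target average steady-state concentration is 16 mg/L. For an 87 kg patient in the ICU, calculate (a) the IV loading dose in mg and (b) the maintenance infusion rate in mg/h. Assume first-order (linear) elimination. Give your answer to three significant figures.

(a) 12700 mg; (b) 415 mg/h

Vd = 9.1 L/kg × 87 kg = 791.7 L
LD = Vd · C_target = 791.7 × 16 = 12670 mg
Convert clearance: 432 mL/min × 60 min/h ÷ 1000 mL/L = 25.92 L/h
Maintenance: replace elimination → rate = CL × Css = 25.92 × 16 = 414.7 mg/h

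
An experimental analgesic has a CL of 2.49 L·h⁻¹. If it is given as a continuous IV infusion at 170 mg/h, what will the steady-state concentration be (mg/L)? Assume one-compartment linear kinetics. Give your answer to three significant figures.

Css = rate / CL = 170 / 2.490 = 68.27 mg/L

68.3 mg/L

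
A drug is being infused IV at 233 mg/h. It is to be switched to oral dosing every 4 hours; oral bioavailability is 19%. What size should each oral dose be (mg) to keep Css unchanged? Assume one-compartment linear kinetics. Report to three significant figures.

To maintain the same Css, the systemic dosing rate must be unchanged: F·D/τ = infusion rate.
D = rate × τ / F = 233 × 4 / 0.19 = 4905 mg

4910 mg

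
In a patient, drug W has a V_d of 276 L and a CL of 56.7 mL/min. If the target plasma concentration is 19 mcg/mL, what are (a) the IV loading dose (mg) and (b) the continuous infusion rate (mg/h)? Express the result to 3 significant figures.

(a) 5240 mg; (b) 64.6 mg/h

Loading dose = Vd × C = 276.0 × 19 = 5244 mg
CL = 56.7 mL/min = 56.7 × 0.06 = 3.402 L/h
Infusion rate = 3.402 L/h × 19 mg/L = 64.64 mg/h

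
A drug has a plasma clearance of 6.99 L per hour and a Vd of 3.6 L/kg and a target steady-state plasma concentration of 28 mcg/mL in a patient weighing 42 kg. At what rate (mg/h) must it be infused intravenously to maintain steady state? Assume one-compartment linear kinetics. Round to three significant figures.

196 mg/h

Rate = CL × Css = 6.990 × 28 = 195.7 mg/h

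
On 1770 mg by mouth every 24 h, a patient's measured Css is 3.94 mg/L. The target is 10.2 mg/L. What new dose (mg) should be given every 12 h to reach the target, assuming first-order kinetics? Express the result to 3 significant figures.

2290 mg

For first-order elimination, Css ∝ F·D/(CL·τ); F and CL are unchanged, so Css ∝ D/τ.
D₂ = D₁ × (Css,target / Css,current) × (τ₂/τ₁) = 1770 × (10.2/3.94) × (12/24) = 2291 mg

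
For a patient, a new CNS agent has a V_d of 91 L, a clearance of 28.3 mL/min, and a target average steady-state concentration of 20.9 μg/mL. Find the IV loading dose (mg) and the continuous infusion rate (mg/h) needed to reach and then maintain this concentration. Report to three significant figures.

(a) 1900 mg; (b) 35.5 mg/h

Loading: fill Vd to C_target → 91.00 L × 20.9 mg/L = 1902 mg
CL = 28.3 mL/min = 28.3 × 0.06 = 1.698 L/h
Maintenance: replace elimination → rate = CL × Css = 1.698 × 20.9 = 35.49 mg/h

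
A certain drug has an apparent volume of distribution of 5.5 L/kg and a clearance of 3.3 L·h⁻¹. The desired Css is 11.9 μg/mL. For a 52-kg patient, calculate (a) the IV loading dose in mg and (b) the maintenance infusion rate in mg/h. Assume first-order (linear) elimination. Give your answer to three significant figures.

Vd = 5.5 L/kg × 52 kg = 286.0 L
Loading: fill Vd to C_target → 286.0 L × 11.9 mg/L = 3403 mg
Maintenance: replace elimination → rate = CL × Css = 3.300 × 11.9 = 39.27 mg/h

(a) 3400 mg; (b) 39.3 mg/h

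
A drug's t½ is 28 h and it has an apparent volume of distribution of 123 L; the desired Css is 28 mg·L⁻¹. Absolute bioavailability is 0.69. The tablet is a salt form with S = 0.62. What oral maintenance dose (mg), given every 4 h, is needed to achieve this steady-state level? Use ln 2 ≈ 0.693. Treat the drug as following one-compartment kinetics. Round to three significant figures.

k = 0.693/28 = 0.02475 h⁻¹, so CL = k·Vd = 0.02475 × 123.0 = 3.044 L/h
D = CL × Css × τ / F / S = 3.044 × 28 × 4 / 0.69 / 0.62 = 796.9 mg

797 mg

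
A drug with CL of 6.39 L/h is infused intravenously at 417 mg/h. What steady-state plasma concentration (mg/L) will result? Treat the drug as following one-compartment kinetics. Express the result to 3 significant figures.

Css = rate / CL = 417 / 6.390 = 65.26 mg/L

65.3 mg/L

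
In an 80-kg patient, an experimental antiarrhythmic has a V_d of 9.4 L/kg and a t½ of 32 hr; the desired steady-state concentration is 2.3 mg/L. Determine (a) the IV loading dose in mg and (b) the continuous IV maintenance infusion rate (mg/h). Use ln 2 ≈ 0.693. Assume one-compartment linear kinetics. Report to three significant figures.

(a) 1730 mg; (b) 37.5 mg/h

Vd = 9.4 L/kg × 80 kg = 752.0 L
LD = Vd × C = 752.0 × 2.3 = 1730 mg
CL = 0.693 × Vd / t½ = 0.693 × 752.0 / 32 = 16.29 L/h
Infusion rate = CL × Css = 16.29 × 2.3 = 37.47 mg/h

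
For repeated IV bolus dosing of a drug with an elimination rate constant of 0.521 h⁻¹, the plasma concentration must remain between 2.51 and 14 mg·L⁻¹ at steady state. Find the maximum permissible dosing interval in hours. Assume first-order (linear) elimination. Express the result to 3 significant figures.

Between IV bolus doses, concentration decays as C = C₀·e^(−kτ), so C_peak/C_trough = e^(kτ).
τ_max = ln(C_peak/C_trough) / k = ln(14/2.51) / 0.5210 = 1.719 / 0.5210 = 3.299 h

3.30 h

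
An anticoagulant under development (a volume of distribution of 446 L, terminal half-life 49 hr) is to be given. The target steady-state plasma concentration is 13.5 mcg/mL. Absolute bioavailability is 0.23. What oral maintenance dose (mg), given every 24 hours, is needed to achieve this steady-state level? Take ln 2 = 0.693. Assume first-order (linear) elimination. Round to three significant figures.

CL = 0.693 × Vd / t½ = 0.693 × 446.0 / 49 = 6.308 L/h
D = CL × Css × τ / F = 6.308 × 13.5 × 24 / 0.23 = 8886 mg

8890 mg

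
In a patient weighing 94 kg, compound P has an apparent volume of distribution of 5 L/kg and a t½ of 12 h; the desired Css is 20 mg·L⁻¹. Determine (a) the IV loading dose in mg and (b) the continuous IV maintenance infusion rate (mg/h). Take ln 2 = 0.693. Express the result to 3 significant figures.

Vd(total) = 94 kg × 5 L/kg = 470.0 L
LD = Vd × C = 470.0 × 20 = 9400 mg
CL = 0.693 × Vd / t½ = 0.693 × 470.0 / 12 = 27.14 L/h
Infusion rate = CL × Css = 27.14 × 20 = 542.8 mg/h

(a) 9400 mg; (b) 543 mg/h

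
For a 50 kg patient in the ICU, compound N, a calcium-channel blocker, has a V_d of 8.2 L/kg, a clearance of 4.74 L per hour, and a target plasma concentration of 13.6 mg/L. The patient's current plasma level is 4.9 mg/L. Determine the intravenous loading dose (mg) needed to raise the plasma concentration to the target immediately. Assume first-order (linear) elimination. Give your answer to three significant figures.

Vd = 8.2 L/kg × 50 kg = 410.0 L
Loading dose depends on Vd (not clearance): it fills the distribution volume.
Concentration deficit ΔC = 13.6 − 4.9 = 8.700 mg/L
LD = Vd × ΔC = 410.0 × 8.700 = 3567 mg

3570 mg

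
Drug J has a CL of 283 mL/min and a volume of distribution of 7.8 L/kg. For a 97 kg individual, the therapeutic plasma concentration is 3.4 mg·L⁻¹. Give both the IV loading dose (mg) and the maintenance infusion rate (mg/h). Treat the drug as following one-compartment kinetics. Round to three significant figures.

Total Vd = 7.8 × 97 = 756.6 L
LD = Vd · C_target = 756.6 × 3.4 = 2572 mg
CL = 283 mL/min = 283 × 0.06 = 16.98 L/h
Infusion rate = 16.98 L/h × 3.4 mg/L = 57.73 mg/h

(a) 2570 mg; (b) 57.7 mg/h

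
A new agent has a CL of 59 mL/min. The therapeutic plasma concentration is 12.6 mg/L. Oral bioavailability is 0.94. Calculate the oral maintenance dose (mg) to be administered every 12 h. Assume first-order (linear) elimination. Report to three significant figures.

569 mg

Convert clearance: 59 mL/min × 60 min/h ÷ 1000 mL/L = 3.540 L/h
D = CL × Css × τ / F = 3.540 × 12.6 × 12 / 0.94 = 569.4 mg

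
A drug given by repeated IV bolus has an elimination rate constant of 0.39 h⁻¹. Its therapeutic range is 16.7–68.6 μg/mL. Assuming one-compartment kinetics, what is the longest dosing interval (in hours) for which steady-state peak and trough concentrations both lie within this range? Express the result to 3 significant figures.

Between IV bolus doses, concentration decays as C = C₀·e^(−kτ), so C_peak/C_trough = e^(kτ).
τ_max = ln(C_peak/C_trough) / k = ln(68.6/16.7) / 0.3900 = 1.413 / 0.3900 = 3.623 h

3.62 h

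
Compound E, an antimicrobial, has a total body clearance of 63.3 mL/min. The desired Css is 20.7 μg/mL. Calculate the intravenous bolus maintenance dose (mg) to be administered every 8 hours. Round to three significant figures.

Convert clearance: 63.3 mL/min × 60 min/h ÷ 1000 mL/L = 3.798 L/h
D = CL × Css × τ = 3.798 × 20.7 × 8 = 628.9 mg

629 mg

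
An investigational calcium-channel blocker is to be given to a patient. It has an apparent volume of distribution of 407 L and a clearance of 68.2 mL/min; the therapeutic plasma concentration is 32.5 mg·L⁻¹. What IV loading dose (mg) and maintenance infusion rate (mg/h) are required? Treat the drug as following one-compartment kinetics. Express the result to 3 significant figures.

Loading dose = Vd × C = 407.0 × 32.5 = 13230 mg
Convert clearance: 68.2 mL/min × 60 min/h ÷ 1000 mL/L = 4.092 L/h
Maintenance: replace elimination → rate = CL × Css = 4.092 × 32.5 = 133.0 mg/h

(a) 13200 mg; (b) 133 mg/h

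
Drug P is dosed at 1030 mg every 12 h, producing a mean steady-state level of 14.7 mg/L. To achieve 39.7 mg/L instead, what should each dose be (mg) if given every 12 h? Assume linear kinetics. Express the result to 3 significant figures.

For first-order elimination, Css ∝ F·D/(CL·τ); F and CL are unchanged, so Css ∝ D/τ.
D₂ = D₁ × (Css,target / Css,current) = 1030 × 39.7/14.7 = 2782 mg

2780 mg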